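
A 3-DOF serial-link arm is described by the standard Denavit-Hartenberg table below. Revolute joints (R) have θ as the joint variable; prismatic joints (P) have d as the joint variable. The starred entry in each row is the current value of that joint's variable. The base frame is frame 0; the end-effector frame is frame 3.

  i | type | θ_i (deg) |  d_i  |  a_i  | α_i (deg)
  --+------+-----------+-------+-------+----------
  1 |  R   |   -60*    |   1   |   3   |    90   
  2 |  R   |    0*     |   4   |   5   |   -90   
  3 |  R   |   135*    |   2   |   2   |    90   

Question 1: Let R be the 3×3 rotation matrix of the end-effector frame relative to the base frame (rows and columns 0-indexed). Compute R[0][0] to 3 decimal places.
End-effector x-axis (col 0 of R) = (0.2588,0.9659,0.0000)
R[0][0] = 0.2588

0.259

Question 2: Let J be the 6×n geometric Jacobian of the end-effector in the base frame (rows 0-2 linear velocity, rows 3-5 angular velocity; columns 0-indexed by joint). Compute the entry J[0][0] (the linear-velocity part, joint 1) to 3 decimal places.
6.996

axis z_0 = ẑ; lever o_n−o_0 = (1.0535,-6.9964,3.0000)
cross product → J_v[:, 0] = (6.9964,1.0535,-0.0000)
J_ω[:, 0] = z_0
entry J[0][0] = 6.9964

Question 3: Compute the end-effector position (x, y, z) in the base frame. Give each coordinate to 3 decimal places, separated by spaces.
1.054 -6.996 3.000

after link 1: o_1 = (1.5000, -2.5981, 1.0000)
after link 2: o_2 = (0.5359, -8.9282, 1.0000)
after link 3: o_3 = (1.0535, -6.9964, 3.0000)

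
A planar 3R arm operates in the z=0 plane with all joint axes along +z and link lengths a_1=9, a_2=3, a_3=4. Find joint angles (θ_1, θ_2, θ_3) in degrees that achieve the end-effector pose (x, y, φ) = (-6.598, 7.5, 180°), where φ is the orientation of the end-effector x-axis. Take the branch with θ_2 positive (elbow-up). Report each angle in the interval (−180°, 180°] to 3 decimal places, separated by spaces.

90.000 120.000 -30.000

wrist centre = target − a_3·(cos φ, sin φ) = (-2.5980, 7.5000)
cos θ_2 = (62.9996−9²−3²)/(2·9·3) = -0.5000; θ_2 = 120.0005° (elbow-up)
β = atan2(7.5000,-2.5980) = 109.1061°; ψ = atan2(2.5981,7.5000) = 19.1066°
θ_1 = β − ψ = 89.9995°
θ_3 = φ − θ_1 − θ_2 = -30.0000° (wrapped to (-180°,180°])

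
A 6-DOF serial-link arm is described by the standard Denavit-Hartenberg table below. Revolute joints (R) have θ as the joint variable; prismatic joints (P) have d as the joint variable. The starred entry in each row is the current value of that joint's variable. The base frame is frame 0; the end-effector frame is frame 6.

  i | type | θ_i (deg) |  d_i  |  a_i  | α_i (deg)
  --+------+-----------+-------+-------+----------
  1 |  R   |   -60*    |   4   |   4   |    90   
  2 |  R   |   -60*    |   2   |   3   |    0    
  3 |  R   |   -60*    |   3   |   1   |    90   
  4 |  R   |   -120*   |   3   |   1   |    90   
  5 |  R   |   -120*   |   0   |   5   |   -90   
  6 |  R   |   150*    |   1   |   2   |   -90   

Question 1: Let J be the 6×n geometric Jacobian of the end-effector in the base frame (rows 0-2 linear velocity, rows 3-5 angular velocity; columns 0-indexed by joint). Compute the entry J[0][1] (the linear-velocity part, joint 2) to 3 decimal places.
2.139

axis z_1 = (-0.8660,-0.5000,0.0000); lever o_n−o_1 = (-3.2676,-2.9384,-4.2787)
cross product → J_v[:, 1] = (2.1393,-3.7054,0.9109)
J_ω[:, 1] = z_1
entry J[0][1] = 2.1393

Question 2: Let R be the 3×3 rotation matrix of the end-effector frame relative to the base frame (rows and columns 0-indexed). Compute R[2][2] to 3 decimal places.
End-effector z-axis (col 2 of R) = (-0.1563,-0.1624,0.9743)
R[2][2] = 0.9743

0.974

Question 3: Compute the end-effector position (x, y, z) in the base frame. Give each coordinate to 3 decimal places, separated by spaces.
-1.268 -6.402 -0.279

after link 1: o_1 = (2.0000, -3.4641, 4.0000)
after link 2: o_2 = (1.0179, -5.7631, 1.4019)
after link 3: o_3 = (-1.8301, -6.8301, 0.5359)
after link 4: o_4 = (-2.2542, -4.3636, 2.4689)
after link 5: o_5 = (-2.5667, -8.1525, -0.7787)
after link 6: o_6 = (-1.2676, -6.4025, -0.2787)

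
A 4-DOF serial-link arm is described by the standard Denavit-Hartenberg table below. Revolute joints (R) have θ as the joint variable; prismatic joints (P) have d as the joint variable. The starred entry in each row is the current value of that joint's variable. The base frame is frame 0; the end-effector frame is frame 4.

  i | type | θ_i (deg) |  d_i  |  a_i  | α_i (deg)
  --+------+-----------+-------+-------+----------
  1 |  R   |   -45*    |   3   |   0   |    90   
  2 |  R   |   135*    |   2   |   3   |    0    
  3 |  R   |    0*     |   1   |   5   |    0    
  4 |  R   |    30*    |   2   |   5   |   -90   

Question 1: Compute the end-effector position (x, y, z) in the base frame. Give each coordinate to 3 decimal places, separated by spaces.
-10.951 3.880 9.951

after link 1: o_1 = (0.0000, 0.0000, 3.0000)
after link 2: o_2 = (-2.9142, 0.0858, 5.1213)
after link 3: o_3 = (-6.1213, 1.8787, 8.6569)
after link 4: o_4 = (-10.9506, 3.8795, 9.9509)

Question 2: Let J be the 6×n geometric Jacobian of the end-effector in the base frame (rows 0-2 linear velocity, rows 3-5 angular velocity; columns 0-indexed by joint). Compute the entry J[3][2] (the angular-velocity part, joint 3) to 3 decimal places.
axis z_2 = (-0.7071,-0.7071,0.0000); lever o_n−o_2 = (-8.0364,3.7937,4.8296)
cross product → J_v[:, 2] = (-3.4151,3.4151,-8.3652)
J_ω[:, 2] = z_2
entry J[3][2] = -0.7071

-0.707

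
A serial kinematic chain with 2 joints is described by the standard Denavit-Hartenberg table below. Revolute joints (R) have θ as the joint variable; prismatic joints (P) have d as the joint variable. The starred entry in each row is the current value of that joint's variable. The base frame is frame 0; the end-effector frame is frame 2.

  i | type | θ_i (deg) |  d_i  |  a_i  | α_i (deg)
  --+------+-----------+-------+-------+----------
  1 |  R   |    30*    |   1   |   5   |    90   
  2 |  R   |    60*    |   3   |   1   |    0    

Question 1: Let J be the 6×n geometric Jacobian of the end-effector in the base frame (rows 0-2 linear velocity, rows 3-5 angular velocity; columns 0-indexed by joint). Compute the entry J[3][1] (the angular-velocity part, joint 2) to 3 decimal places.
0.500

axis z_1 = (0.5000,-0.8660,0.0000); lever o_n−o_1 = (1.9330,-2.3481,0.8660)
cross product → J_v[:, 1] = (-0.7500,-0.4330,0.5000)
J_ω[:, 1] = z_1
entry J[3][1] = 0.5000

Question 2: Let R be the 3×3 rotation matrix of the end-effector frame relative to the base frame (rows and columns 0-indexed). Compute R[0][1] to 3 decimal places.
-0.750

End-effector y-axis (col 1 of R) = (-0.7500,-0.4330,0.5000)
R[0][1] = -0.7500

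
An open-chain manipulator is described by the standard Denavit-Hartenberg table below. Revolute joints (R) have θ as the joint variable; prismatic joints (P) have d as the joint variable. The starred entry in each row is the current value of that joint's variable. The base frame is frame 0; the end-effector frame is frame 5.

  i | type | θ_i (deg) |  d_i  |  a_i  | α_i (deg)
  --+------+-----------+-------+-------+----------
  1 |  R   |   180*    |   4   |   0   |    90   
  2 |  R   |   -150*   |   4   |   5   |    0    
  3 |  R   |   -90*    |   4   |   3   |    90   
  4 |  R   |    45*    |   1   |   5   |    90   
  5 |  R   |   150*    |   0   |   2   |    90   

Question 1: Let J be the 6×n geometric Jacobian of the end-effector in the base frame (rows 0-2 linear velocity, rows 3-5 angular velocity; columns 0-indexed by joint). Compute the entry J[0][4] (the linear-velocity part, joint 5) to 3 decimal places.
1.146

axis z_4 = (0.3536,-0.7071,0.6124); lever o_n−o_4 = (-1.4784,-1.2247,-0.5607)
cross product → J_v[:, 4] = (1.1464,-0.7071,-1.4784)
J_ω[:, 4] = z_4
entry J[0][4] = 1.1464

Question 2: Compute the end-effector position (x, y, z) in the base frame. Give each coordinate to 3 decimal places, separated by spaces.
5.253 10.311 7.099

after link 1: o_1 = (0.0000, 0.0000, 4.0000)
after link 2: o_2 = (4.3301, 4.0000, 1.5000)
after link 3: o_3 = (5.8301, 8.0000, 4.0981)
after link 4: o_4 = (6.7319, 11.5355, 7.6599)
after link 5: o_5 = (5.2535, 10.3108, 7.0993)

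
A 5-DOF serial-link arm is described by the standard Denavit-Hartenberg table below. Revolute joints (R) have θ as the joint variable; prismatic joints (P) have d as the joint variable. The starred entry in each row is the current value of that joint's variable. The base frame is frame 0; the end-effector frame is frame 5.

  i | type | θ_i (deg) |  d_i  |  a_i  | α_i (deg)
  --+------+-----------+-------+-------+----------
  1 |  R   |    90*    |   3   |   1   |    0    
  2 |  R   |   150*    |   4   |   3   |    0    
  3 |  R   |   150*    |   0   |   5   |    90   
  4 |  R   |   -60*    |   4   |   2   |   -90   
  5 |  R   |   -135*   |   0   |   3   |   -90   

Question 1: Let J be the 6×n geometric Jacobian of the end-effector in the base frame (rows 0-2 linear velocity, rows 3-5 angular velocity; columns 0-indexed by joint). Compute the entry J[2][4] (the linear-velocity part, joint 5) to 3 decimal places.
axis z_4 = (0.7500,0.4330,0.5000); lever o_n−o_4 = (0.1421,-2.3674,1.8371)
cross product → J_v[:, 4] = (1.9792,-1.3068,-1.8371)
J_ω[:, 4] = z_4
entry J[2][4] = -1.8371

-1.837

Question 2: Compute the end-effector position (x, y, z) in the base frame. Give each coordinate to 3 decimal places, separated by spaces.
after link 1: o_1 = (0.0000, 1.0000, 3.0000)
after link 2: o_2 = (-1.5000, -1.5981, 7.0000)
after link 3: o_3 = (2.8301, 0.9019, 7.0000)
after link 4: o_4 = (5.6962, -2.0622, 5.2679)
after link 5: o_5 = (5.8383, -4.4296, 7.1051)

5.838 -4.430 7.105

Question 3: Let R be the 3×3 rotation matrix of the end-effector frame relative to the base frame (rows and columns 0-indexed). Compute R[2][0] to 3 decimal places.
End-effector x-axis (col 0 of R) = (0.0474,-0.7891,0.6124)
R[2][0] = 0.6124

0.612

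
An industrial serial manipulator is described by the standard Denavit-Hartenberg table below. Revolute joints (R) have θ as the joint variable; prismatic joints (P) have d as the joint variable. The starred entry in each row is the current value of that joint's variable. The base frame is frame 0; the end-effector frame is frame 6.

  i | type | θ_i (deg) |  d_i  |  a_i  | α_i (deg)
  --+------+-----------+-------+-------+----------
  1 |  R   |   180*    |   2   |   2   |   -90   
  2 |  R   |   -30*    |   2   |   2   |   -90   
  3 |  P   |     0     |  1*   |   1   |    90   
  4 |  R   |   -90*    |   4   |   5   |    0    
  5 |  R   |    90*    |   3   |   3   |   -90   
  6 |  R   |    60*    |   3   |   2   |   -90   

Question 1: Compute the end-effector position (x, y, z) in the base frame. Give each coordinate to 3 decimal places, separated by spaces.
-7.562 -7.268 6.366

after link 1: o_1 = (-2.0000, 0.0000, 2.0000)
after link 2: o_2 = (-3.7321, -2.0000, 3.0000)
after link 3: o_3 = (-5.0981, -2.0000, 2.6340)
after link 4: o_4 = (-2.5981, -6.0000, 6.9641)
after link 5: o_5 = (-5.1962, -9.0000, 8.4641)
after link 6: o_6 = (-7.5622, -7.2679, 6.3660)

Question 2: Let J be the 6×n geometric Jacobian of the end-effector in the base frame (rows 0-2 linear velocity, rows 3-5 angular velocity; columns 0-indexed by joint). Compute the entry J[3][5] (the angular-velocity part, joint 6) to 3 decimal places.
axis z_5 = (-0.5000,-0.0000,-0.8660); lever o_n−o_5 = (-2.3660,1.7321,-2.0981)
cross product → J_v[:, 5] = (1.5000,1.0000,-0.8660)
J_ω[:, 5] = z_5
entry J[3][5] = -0.5000

-0.500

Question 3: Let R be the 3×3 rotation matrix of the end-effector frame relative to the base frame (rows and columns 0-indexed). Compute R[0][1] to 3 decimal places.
0.500

End-effector y-axis (col 1 of R) = (0.5000,0.0000,0.8660)
R[0][1] = 0.5000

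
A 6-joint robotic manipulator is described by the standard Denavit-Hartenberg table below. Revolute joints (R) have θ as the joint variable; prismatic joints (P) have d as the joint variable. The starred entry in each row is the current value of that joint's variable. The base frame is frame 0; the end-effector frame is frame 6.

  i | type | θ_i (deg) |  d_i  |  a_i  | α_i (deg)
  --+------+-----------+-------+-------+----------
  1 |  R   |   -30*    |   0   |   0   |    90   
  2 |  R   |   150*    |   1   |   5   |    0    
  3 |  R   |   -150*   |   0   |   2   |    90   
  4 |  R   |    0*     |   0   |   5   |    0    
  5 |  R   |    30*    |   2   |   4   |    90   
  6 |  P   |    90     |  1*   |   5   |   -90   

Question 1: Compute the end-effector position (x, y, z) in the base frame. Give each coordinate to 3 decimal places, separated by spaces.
after link 1: o_1 = (0.0000, 0.0000, 0.0000)
after link 2: o_2 = (-4.2500, 1.2990, 2.5000)
after link 3: o_3 = (-2.5179, 0.2990, 2.5000)
after link 4: o_4 = (1.8122, -2.2010, 2.5000)
after link 5: o_5 = (3.8122, -5.6651, 0.5000)
after link 6: o_6 = (4.6782, -5.1651, -4.5000)

4.678 -5.165 -4.500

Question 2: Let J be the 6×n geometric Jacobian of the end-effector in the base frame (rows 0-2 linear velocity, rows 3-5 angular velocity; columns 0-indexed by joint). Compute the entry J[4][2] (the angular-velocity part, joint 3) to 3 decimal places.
-0.866

axis z_2 = (-0.5000,-0.8660,0.0000); lever o_n−o_2 = (8.9282,-6.4641,-7.0000)
cross product → J_v[:, 2] = (6.0622,-3.5000,10.9641)
J_ω[:, 2] = z_2
entry J[4][2] = -0.8660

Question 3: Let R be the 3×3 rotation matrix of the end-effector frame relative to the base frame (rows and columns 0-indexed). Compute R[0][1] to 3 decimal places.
-0.866

End-effector y-axis (col 1 of R) = (-0.8660,-0.5000,0.0000)
R[0][1] = -0.8660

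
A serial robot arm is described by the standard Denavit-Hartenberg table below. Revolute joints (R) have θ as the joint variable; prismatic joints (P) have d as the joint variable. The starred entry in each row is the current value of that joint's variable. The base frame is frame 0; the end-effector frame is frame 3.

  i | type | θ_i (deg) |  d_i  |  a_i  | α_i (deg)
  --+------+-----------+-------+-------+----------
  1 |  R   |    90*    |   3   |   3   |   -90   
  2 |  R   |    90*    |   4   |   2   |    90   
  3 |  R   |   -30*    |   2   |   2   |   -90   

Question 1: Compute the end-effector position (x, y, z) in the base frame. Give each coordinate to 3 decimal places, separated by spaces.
after link 1: o_1 = (0.0000, 3.0000, 3.0000)
after link 2: o_2 = (-4.0000, 3.0000, 1.0000)
after link 3: o_3 = (-3.0000, 5.0000, -0.7321)

-3.000 5.000 -0.732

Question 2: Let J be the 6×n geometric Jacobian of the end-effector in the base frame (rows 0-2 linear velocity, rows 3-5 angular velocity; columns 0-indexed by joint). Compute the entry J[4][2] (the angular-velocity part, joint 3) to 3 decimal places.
axis z_2 = (0.0000,1.0000,0.0000); lever o_n−o_2 = (1.0000,2.0000,-1.7321)
cross product → J_v[:, 2] = (-1.7321,0.0000,-1.0000)
J_ω[:, 2] = z_2
entry J[4][2] = 1.0000

1.000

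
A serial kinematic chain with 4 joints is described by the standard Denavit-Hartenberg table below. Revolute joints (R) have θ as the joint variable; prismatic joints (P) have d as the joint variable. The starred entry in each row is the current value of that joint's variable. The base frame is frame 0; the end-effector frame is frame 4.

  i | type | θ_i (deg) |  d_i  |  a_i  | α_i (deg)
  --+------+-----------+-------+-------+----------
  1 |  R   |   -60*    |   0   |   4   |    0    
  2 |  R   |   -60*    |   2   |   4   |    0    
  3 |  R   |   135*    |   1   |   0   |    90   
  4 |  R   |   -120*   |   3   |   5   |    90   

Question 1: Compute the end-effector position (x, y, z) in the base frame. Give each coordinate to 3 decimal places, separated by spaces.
after link 1: o_1 = (2.0000, -3.4641, 0.0000)
after link 2: o_2 = (0.0000, -6.9282, 2.0000)
after link 3: o_3 = (0.0000, -6.9282, 3.0000)
after link 4: o_4 = (-1.6384, -10.4730, -1.3301)

-1.638 -10.473 -1.330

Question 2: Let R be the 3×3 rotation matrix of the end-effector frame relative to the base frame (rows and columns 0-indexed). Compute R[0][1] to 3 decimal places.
End-effector y-axis (col 1 of R) = (0.2588,-0.9659,0.0000)
R[0][1] = 0.2588

0.259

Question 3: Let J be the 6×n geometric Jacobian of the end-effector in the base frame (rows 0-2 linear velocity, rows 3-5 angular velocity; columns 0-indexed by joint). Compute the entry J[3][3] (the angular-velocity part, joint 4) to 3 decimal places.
0.259

axis z_3 = (0.2588,-0.9659,0.0000); lever o_n−o_3 = (-1.6384,-3.5448,-4.3301)
cross product → J_v[:, 3] = (4.1826,1.1207,-2.5000)
J_ω[:, 3] = z_3
entry J[3][3] = 0.2588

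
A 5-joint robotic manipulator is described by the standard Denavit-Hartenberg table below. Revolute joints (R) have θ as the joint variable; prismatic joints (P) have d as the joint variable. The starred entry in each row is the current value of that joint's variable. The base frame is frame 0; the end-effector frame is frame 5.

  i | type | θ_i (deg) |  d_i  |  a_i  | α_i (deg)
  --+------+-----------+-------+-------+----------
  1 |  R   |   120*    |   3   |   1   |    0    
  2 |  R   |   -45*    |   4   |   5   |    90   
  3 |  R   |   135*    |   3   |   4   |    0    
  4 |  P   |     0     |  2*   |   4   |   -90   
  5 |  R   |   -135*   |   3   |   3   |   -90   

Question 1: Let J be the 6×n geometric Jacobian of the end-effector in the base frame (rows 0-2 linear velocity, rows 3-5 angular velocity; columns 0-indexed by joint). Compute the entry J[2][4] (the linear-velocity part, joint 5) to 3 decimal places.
axis z_4 = (-0.1830,-0.6830,-0.7071); lever o_n−o_4 = (1.8882,-1.1492,-3.6213)
cross product → J_v[:, 4] = (1.6608,-1.9979,1.5000)
J_ω[:, 4] = z_4
entry J[2][4] = 1.5000

1.500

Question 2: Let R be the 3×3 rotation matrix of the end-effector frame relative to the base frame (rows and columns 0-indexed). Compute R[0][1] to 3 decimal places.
End-effector y-axis (col 1 of R) = (0.1830,0.6830,0.7071)
R[0][1] = 0.1830

0.183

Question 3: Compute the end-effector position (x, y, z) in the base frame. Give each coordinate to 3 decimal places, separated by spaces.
6.048 -2.212 9.036

after link 1: o_1 = (-0.5000, 0.8660, 3.0000)
after link 2: o_2 = (0.7941, 5.6957, 7.0000)
after link 3: o_3 = (2.9598, 2.1871, 9.8284)
after link 4: o_4 = (4.1596, -1.0625, 12.6569)
after link 5: o_5 = (6.0479, -2.2117, 9.0355)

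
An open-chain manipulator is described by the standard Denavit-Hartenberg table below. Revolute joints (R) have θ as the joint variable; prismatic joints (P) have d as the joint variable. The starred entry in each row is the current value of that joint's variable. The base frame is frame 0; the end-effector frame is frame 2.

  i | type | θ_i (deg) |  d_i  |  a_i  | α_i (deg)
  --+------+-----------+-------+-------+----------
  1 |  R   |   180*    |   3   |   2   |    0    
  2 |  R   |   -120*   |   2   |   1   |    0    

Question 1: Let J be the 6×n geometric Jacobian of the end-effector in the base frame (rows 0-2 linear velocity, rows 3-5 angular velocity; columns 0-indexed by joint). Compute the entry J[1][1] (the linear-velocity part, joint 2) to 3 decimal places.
0.500

axis z_1 = (0.0000,0.0000,1.0000); lever o_n−o_1 = (0.5000,0.8660,2.0000)
cross product → J_v[:, 1] = (-0.8660,0.5000,0.0000)
J_ω[:, 1] = z_1
entry J[1][1] = 0.5000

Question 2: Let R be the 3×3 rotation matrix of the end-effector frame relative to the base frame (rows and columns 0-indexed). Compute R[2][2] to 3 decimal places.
End-effector z-axis (col 2 of R) = (0.0000,0.0000,1.0000)
R[2][2] = 1.0000

1.000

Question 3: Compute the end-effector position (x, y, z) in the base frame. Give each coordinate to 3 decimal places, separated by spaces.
after link 1: o_1 = (-2.0000, 0.0000, 3.0000)
after link 2: o_2 = (-1.5000, 0.8660, 5.0000)

-1.500 0.866 5.000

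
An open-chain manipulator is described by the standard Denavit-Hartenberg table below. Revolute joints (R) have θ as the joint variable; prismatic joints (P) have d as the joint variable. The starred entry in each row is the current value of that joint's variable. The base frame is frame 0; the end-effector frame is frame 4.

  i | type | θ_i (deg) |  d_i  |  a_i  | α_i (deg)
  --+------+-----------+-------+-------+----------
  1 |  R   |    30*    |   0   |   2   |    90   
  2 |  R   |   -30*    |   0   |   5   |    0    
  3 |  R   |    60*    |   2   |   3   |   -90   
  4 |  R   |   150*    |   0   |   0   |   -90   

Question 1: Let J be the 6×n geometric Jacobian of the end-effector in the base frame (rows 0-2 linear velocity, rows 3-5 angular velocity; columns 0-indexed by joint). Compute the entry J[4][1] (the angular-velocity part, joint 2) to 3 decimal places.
-0.866

axis z_1 = (0.5000,-0.8660,0.0000); lever o_n−o_1 = (7.0000,1.7321,-1.0000)
cross product → J_v[:, 1] = (0.8660,0.5000,6.9282)
J_ω[:, 1] = z_1
entry J[4][1] = -0.8660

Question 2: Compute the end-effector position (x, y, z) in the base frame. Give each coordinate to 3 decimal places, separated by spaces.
after link 1: o_1 = (1.7321, 1.0000, 0.0000)
after link 2: o_2 = (5.4821, 3.1651, -2.5000)
after link 3: o_3 = (8.7321, 2.7321, -1.0000)
after link 4: o_4 = (8.7321, 2.7321, -1.0000)

8.732 2.732 -1.000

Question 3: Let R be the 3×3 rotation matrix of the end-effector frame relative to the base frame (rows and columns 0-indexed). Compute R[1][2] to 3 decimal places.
-0.967

End-effector z-axis (col 2 of R) = (0.0580,-0.9665,-0.2500)
R[1][2] = -0.9665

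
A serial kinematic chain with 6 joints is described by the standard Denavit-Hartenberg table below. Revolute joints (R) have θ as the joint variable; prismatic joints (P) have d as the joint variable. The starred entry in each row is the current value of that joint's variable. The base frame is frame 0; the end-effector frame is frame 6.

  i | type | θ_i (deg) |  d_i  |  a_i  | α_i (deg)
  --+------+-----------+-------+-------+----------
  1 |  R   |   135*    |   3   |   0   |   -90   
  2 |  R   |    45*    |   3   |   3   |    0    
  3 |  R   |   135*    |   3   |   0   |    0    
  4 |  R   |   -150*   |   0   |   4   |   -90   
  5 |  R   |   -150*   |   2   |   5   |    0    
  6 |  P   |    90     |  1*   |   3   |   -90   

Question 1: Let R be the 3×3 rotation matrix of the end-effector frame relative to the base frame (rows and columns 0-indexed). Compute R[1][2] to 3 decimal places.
End-effector z-axis (col 2 of R) = (-0.1768,0.8839,-0.4330)
R[1][2] = 0.8839

0.884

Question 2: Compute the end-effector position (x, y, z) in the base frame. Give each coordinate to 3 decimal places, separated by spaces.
after link 1: o_1 = (0.0000, 0.0000, 3.0000)
after link 2: o_2 = (-3.6213, -0.6213, 0.8787)
after link 3: o_3 = (-5.7426, -2.7426, 0.8787)
after link 4: o_4 = (-8.1921, -0.2932, -1.1213)
after link 5: o_5 = (-6.6011, -5.4197, -0.6883)
after link 6: o_6 = (-9.0033, -6.6918, -2.3043)

-9.003 -6.692 -2.304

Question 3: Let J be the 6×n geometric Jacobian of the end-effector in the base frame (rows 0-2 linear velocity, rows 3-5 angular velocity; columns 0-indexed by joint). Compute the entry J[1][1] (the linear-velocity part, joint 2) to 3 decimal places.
axis z_1 = (-0.7071,-0.7071,0.0000); lever o_n−o_1 = (-9.0033,-6.6918,-5.3043)
cross product → J_v[:, 1] = (3.7507,-3.7507,-1.6345)
J_ω[:, 1] = z_1
entry J[1][1] = -3.7507

-3.751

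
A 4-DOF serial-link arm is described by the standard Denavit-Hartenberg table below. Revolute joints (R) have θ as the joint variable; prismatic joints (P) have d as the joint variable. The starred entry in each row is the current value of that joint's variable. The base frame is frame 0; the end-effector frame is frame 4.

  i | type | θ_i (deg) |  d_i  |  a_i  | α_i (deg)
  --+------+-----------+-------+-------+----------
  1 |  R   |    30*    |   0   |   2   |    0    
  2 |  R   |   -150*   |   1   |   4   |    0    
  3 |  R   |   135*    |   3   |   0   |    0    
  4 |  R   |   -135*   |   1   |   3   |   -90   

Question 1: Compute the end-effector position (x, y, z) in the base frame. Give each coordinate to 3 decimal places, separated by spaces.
after link 1: o_1 = (1.7321, 1.0000, 0.0000)
after link 2: o_2 = (-0.2679, -2.4641, 1.0000)
after link 3: o_3 = (-0.2679, -2.4641, 4.0000)
after link 4: o_4 = (-1.7679, -5.0622, 5.0000)

-1.768 -5.062 5.000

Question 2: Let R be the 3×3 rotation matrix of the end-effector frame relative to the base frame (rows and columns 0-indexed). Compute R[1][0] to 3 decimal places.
End-effector x-axis (col 0 of R) = (-0.5000,-0.8660,0.0000)
R[1][0] = -0.8660

-0.866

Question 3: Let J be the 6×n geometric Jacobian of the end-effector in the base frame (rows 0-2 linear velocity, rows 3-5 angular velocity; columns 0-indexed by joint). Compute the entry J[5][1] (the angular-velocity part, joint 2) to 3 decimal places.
axis z_1 = (0.0000,0.0000,1.0000); lever o_n−o_1 = (-3.5000,-6.0622,5.0000)
cross product → J_v[:, 1] = (6.0622,-3.5000,0.0000)
J_ω[:, 1] = z_1
entry J[5][1] = 1.0000

1.000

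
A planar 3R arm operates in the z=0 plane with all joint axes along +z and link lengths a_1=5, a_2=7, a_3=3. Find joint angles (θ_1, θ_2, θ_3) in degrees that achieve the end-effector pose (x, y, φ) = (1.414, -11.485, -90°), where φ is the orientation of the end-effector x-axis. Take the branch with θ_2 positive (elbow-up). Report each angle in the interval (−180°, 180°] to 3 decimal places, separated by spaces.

-135.004 90.004 -45.000

wrist centre = target − a_3·(cos φ, sin φ) = (1.4140, -8.4850)
cos θ_2 = (73.9946−5²−7²)/(2·5·7) = -0.0001; θ_2 = 90.0044° (elbow-up)
β = atan2(-8.4850,1.4140) = -80.5388°; ψ = atan2(7.0000,4.9995) = 54.4652°
θ_1 = β − ψ = -135.0040°
θ_3 = φ − θ_1 − θ_2 = -45.0004° (wrapped to (-180°,180°])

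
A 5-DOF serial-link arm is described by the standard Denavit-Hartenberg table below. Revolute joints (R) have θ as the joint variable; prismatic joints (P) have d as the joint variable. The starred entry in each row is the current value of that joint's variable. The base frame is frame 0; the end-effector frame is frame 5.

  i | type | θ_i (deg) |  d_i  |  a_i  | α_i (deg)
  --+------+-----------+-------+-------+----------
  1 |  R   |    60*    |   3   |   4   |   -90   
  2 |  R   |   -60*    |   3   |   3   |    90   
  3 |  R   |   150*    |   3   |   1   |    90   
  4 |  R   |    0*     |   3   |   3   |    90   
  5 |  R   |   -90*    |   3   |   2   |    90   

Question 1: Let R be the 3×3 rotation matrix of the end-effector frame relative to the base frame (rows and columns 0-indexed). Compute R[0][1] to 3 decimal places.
0.433

End-effector y-axis (col 1 of R) = (0.4330,0.7500,-0.5000)
R[0][1] = 0.4330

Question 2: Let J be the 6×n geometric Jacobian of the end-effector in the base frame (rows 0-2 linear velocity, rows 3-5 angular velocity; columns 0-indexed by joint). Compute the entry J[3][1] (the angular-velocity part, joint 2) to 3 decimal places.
axis z_1 = (-0.8660,0.5000,0.0000); lever o_n−o_1 = (-5.0712,2.9486,0.0311)
cross product → J_v[:, 1] = (0.0155,0.0269,-0.0179)
J_ω[:, 1] = z_1
entry J[3][1] = -0.8660

-0.866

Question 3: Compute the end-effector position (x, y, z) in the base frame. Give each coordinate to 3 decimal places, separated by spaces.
after link 1: o_1 = (2.0000, 3.4641, 3.0000)
after link 2: o_2 = (0.1519, 6.2631, 5.5981)
after link 3: o_3 = (-1.7966, 3.8881, 6.3481)
after link 4: o_4 = (-5.6202, 5.4617, 5.3971)
after link 5: o_5 = (-3.0712, 6.4127, 3.0311)

-3.071 6.413 3.031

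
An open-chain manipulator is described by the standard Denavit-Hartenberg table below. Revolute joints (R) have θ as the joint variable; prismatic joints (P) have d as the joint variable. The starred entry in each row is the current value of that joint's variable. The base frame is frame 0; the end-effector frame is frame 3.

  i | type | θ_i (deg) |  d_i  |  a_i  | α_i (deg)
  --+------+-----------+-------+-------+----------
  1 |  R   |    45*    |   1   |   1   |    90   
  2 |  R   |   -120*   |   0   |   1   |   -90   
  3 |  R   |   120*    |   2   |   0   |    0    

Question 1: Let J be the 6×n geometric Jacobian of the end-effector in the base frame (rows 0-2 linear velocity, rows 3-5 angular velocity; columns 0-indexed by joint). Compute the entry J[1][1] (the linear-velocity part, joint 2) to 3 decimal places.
axis z_1 = (0.7071,-0.7071,0.0000); lever o_n−o_1 = (0.8712,0.8712,-1.8660)
cross product → J_v[:, 1] = (1.3195,1.3195,1.2321)
J_ω[:, 1] = z_1
entry J[1][1] = 1.3195

1.319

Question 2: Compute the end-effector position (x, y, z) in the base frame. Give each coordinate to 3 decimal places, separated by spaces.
after link 1: o_1 = (0.7071, 0.7071, 1.0000)
after link 2: o_2 = (0.3536, 0.3536, 0.1340)
after link 3: o_3 = (1.5783, 1.5783, -0.8660)

1.578 1.578 -0.866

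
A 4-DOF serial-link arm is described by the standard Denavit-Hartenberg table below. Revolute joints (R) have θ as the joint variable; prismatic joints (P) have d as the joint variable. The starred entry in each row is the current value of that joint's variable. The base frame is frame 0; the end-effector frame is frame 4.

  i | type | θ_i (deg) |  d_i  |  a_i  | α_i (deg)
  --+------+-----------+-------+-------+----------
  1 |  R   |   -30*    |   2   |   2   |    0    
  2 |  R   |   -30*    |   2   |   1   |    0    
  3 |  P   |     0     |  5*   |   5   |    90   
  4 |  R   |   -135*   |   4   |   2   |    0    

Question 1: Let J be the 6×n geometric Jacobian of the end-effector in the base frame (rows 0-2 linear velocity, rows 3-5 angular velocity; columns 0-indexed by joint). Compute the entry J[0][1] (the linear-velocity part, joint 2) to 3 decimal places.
5.971

axis z_1 = (0.0000,0.0000,1.0000); lever o_n−o_1 = (-1.1712,-5.9714,5.5858)
cross product → J_v[:, 1] = (5.9714,-1.1712,0.0000)
J_ω[:, 1] = z_1
entry J[0][1] = 5.9714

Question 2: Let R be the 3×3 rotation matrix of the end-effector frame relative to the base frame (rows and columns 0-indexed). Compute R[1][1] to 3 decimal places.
End-effector y-axis (col 1 of R) = (0.3536,-0.6124,-0.7071)
R[1][1] = -0.6124

-0.612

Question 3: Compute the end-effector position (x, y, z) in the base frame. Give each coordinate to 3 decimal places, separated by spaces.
0.561 -6.971 7.586

after link 1: o_1 = (1.7321, -1.0000, 2.0000)
after link 2: o_2 = (2.2321, -1.8660, 4.0000)
after link 3: o_3 = (4.7321, -6.1962, 9.0000)
after link 4: o_4 = (0.5608, -6.9714, 7.5858)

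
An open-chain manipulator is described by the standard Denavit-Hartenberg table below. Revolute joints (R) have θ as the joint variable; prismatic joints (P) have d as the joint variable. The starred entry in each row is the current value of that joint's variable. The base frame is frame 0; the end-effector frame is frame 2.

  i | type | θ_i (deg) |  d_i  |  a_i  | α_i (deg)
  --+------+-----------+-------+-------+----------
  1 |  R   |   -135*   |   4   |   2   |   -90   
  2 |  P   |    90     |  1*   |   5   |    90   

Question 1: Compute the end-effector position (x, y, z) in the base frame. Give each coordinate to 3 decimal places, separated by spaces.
-0.707 -2.121 -1.000

after link 1: o_1 = (-1.4142, -1.4142, 4.0000)
after link 2: o_2 = (-0.7071, -2.1213, -1.0000)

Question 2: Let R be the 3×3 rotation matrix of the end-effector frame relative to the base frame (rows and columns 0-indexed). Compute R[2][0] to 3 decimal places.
-1.000

End-effector x-axis (col 0 of R) = (0.0000,-0.0000,-1.0000)
R[2][0] = -1.0000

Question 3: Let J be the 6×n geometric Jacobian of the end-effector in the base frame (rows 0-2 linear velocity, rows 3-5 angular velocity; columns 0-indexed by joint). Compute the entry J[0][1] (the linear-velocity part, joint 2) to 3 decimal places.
prismatic axis z_1 = (0.7071,-0.7071,0.0000)
J_v[:, 1] = z_1; J_ω[:, 1] = (0,0,0)
entry J[0][1] = 0.7071

0.707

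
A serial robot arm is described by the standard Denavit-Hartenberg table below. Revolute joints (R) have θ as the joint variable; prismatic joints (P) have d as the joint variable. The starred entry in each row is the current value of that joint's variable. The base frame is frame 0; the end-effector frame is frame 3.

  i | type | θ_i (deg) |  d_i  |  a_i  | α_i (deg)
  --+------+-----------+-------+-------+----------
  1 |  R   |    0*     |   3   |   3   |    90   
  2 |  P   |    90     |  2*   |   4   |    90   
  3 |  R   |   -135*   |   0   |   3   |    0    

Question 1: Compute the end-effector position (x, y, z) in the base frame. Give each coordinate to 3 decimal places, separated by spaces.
3.000 0.121 4.879

after link 1: o_1 = (3.0000, 0.0000, 3.0000)
after link 2: o_2 = (3.0000, -2.0000, 7.0000)
after link 3: o_3 = (3.0000, 0.1213, 4.8787)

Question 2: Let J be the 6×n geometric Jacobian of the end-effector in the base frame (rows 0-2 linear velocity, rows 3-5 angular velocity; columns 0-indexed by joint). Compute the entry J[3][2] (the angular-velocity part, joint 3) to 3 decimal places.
axis z_2 = (1.0000,-0.0000,-0.0000); lever o_n−o_2 = (0.0000,2.1213,-2.1213)
cross product → J_v[:, 2] = (0.0000,2.1213,2.1213)
J_ω[:, 2] = z_2
entry J[3][2] = 1.0000

1.000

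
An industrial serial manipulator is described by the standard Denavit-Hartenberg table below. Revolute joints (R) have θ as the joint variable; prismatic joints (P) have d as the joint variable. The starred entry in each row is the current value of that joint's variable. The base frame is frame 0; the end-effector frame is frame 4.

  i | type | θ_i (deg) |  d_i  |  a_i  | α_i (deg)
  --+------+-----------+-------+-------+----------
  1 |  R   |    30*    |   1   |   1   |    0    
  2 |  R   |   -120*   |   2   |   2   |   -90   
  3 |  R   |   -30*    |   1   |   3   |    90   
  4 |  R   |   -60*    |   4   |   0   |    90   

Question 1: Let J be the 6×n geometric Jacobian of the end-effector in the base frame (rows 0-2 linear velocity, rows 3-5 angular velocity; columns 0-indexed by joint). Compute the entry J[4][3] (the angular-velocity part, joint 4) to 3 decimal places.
axis z_3 = (-0.0000,0.5000,0.8660); lever o_n−o_3 = (-0.0000,2.0000,3.4641)
cross product → J_v[:, 3] = (0.0000,-0.0000,0.0000)
J_ω[:, 3] = z_3
entry J[4][3] = 0.5000

0.500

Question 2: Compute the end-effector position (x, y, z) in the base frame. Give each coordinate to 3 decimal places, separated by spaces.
1.866 -2.098 7.964

after link 1: o_1 = (0.8660, 0.5000, 1.0000)
after link 2: o_2 = (0.8660, -1.5000, 3.0000)
after link 3: o_3 = (1.8660, -4.0981, 4.5000)
after link 4: o_4 = (1.8660, -2.0981, 7.9641)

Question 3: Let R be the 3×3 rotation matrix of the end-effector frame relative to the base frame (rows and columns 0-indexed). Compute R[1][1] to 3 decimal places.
End-effector y-axis (col 1 of R) = (-0.0000,0.5000,0.8660)
R[1][1] = 0.5000

0.500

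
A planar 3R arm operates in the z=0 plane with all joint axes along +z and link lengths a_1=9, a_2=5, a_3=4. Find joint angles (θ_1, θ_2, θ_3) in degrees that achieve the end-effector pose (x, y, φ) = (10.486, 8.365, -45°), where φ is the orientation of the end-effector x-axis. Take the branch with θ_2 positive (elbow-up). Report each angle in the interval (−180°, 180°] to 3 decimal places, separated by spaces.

wrist centre = target − a_3·(cos φ, sin φ) = (7.6576, 11.1934)
cos θ_2 = (183.9312−9²−5²)/(2·9·5) = 0.8659; θ_2 = 30.0141° (elbow-up)
β = atan2(11.1934,7.6576) = 55.6234°; ψ = atan2(2.5011,13.3295) = 10.6270°
θ_1 = β − ψ = 44.9964°
θ_3 = φ − θ_1 − θ_2 = -120.0105° (wrapped to (-180°,180°])

44.996 30.014 -120.010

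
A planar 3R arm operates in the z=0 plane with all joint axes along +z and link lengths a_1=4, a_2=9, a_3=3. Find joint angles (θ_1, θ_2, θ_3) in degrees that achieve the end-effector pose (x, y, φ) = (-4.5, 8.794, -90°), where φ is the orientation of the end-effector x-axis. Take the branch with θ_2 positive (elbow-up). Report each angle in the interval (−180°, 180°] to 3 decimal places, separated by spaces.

89.994 30.009 149.997

wrist centre = target − a_3·(cos φ, sin φ) = (-4.5000, 11.7940)
cos θ_2 = (159.3484−4²−9²)/(2·4·9) = 0.8660; θ_2 = 30.0086° (elbow-up)
β = atan2(11.7940,-4.5000) = 110.8844°; ψ = atan2(4.5012,11.7936) = 20.8900°
θ_1 = β − ψ = 89.9943°
θ_3 = φ − θ_1 − θ_2 = 149.9971° (wrapped to (-180°,180°])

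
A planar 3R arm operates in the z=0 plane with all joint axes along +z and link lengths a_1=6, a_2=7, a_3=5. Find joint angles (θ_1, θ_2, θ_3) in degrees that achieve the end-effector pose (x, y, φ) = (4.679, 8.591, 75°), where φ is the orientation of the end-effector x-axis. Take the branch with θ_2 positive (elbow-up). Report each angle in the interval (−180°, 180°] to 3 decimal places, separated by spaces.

wrist centre = target − a_3·(cos φ, sin φ) = (3.3849, 3.7614)
cos θ_2 = (25.6055−6²−7²)/(2·6·7) = -0.7071; θ_2 = 134.9976° (elbow-up)
β = atan2(3.7614,3.3849) = 48.0156°; ψ = atan2(4.9500,1.0505) = 78.0187°
θ_1 = β − ψ = -30.0031°
θ_3 = φ − θ_1 − θ_2 = -29.9945° (wrapped to (-180°,180°])

-30.003 134.998 -29.994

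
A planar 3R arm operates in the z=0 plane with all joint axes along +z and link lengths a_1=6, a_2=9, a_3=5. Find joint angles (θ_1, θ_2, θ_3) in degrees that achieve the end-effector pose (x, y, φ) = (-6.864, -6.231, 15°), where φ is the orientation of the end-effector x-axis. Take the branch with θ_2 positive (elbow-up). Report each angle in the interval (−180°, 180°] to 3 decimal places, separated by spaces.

wrist centre = target − a_3·(cos φ, sin φ) = (-11.6936, -7.5251)
cos θ_2 = (193.3680−6²−9²)/(2·6·9) = 0.7071; θ_2 = 44.9996° (elbow-up)
β = atan2(-7.5251,-11.6936) = -147.2379°; ψ = atan2(6.3639,12.3640) = 27.2355°
θ_1 = β − ψ = -174.4734°
θ_3 = φ − θ_1 − θ_2 = 144.4737° (wrapped to (-180°,180°])

-174.473 45.000 144.474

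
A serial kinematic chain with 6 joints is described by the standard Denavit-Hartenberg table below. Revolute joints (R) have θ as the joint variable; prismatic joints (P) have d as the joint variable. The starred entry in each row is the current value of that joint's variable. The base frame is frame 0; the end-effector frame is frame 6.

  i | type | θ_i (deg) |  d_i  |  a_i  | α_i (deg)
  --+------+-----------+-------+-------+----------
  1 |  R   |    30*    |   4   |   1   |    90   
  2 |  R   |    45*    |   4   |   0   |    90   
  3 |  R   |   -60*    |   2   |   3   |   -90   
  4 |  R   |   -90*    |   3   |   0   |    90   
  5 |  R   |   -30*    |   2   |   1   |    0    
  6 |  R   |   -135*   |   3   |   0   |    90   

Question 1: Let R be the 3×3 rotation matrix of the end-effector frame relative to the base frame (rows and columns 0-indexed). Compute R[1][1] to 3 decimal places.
End-effector y-axis (col 1 of R) = (0.1268,-0.9268,-0.3536)
R[1][1] = -0.9268

-0.927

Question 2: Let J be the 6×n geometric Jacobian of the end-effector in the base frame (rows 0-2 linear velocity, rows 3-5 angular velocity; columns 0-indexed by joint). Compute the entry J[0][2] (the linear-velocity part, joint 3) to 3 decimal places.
-1.244

axis z_2 = (0.6124,0.3536,-0.7071); lever o_n−o_2 = (3.9596,-1.1573,-1.2028)
cross product → J_v[:, 2] = (-1.2436,-2.0633,-2.1086)
J_ω[:, 2] = z_2
entry J[0][2] = -1.2436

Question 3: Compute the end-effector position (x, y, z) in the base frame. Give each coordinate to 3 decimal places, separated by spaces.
after link 1: o_1 = (0.8660, 0.5000, 4.0000)
after link 2: o_2 = (2.8660, -2.9641, 4.0000)
after link 3: o_3 = (3.7103, 0.5233, 3.6464)
after link 4: o_4 = (6.0513, 0.1429, 5.4836)
after link 5: o_5 = (6.4451, -1.3411, 3.8579)
after link 6: o_6 = (6.8256, -4.1214, 2.7972)

6.826 -4.121 2.797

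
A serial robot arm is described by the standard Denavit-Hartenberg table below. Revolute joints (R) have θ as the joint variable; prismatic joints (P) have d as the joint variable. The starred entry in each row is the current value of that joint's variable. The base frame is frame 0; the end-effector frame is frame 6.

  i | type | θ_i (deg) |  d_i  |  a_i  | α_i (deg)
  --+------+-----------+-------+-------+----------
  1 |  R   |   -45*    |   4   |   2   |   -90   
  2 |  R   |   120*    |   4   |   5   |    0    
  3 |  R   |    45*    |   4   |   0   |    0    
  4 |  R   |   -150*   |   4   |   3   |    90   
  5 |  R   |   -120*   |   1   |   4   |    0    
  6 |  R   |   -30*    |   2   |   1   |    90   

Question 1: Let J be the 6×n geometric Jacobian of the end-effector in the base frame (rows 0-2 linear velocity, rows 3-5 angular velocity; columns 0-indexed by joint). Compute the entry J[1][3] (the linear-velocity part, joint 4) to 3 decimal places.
-2.025

axis z_3 = (0.7071,0.7071,0.0000); lever o_n−o_3 = (0.6659,-0.6152,2.8631)
cross product → J_v[:, 3] = (2.0245,-2.0245,-0.9059)
J_ω[:, 3] = z_3
entry J[1][3] = -2.0245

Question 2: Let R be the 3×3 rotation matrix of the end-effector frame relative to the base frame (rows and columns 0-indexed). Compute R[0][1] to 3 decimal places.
0.183

End-effector y-axis (col 1 of R) = (0.1830,-0.1830,0.9659)
R[0][1] = 0.1830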